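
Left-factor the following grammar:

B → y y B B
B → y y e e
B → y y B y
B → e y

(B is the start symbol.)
Left-factoring transforms A → αβ₁ | αβ₂ into A → αA' and A' → β₁ | β₂
(α is the longest common prefix among the alternatives). Repeat until
no nonterminal has two alternatives with a common prefix.

Round 1: B has alternatives sharing prefix 'y y'. Introduce B': B → y y B'
  Add: B' → B B
  Add: B' → e e
  Add: B' → B y

Round 2: B' has alternatives sharing prefix 'B'. Introduce B'': B' → B B''
  Add: B'' → B
  Add: B'' → y

No remaining common prefixes — done.

Resulting grammar:
B → y y B'
B' → B B''
B'' → B
B'' → y
B' → e e
B → e y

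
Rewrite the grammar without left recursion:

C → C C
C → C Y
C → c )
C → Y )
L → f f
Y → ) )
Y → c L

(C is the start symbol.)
C → c ) C'
C → Y ) C'
C' → C C'
C' → Y C'
C' → ε
L → f f
Y → ) )
Y → c L

C is directly left-recursive. The standard transformation for
  A → A α₁ | ... | A α_m | β₁ | ... | β_n
is
  A  → β₁ A' | ... | β_n A'
  A' → α₁ A' | ... | α_m A' | ε

C → c ) becomes C → c ) C'
C → Y ) becomes C → Y ) C'
C → C C becomes C' → C C'
C → C Y becomes C' → Y C'
Add C' → ε

Productions for other non-terminals are unchanged:
  L → f f
  Y → ) )
  Y → c L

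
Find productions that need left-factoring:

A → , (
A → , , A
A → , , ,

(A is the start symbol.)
Left-factoring is needed when two productions for the same non-terminal
share a common prefix on the right-hand side.

Productions for A:
  A → , (
  A → , , A
  A → , , ,

Found common prefix ',' in productions for A

Answer: Yes, A has productions with common prefix ','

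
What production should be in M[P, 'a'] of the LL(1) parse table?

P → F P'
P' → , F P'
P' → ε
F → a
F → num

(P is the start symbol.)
To find M[P, 'a'], we find productions for P where 'a' is in the predict set (PREDICT(N → α) = (FIRST(α) \ {ε}) ∪ (FOLLOW(N) if α ⇒* ε)).

Relevant sets:
  FIRST(F) = { 'a', 'num' }

P → F P': PREDICT = { 'a', 'num' }
  'a' is in predict set, so this production goes in M[P, 'a']

M[P, 'a'] = P → F P'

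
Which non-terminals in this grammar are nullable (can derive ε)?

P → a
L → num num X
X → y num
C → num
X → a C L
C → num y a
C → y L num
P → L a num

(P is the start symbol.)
A non-terminal is nullable if it can derive ε (the empty string): either it has an ε-production, or it has a production whose right-hand side consists entirely of nullable non-terminals.

There are no ε-productions, so no non-terminal can derive ε.
No non-terminals are nullable.

Answer: None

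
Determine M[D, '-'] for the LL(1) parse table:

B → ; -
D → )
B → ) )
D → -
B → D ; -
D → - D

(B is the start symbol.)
D → -, D → - D

To find M[D, '-'], we find productions for D where '-' is in the predict set (PREDICT(N → α) = (FIRST(α) \ {ε}) ∪ (FOLLOW(N) if α ⇒* ε)).

D → ): PREDICT = { ')' }
D → -: PREDICT = { '-' }
  '-' is in predict set, so this production goes in M[D, '-']
D → - D: PREDICT = { '-' }
  '-' is in predict set, so this production goes in M[D, '-']

M[D, '-'] = D → -, D → - D  (a multiply-defined cell — the grammar is not LL(1))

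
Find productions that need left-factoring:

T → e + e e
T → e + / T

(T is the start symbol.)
Yes, T has productions with common prefix 'e +'

Left-factoring is needed when two productions for the same non-terminal
share a common prefix on the right-hand side.

Productions for T:
  T → e + e e
  T → e + / T

Found common prefix 'e +' in productions for T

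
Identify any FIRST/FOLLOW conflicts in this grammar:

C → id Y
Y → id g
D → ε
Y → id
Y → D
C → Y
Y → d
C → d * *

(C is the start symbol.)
No FIRST/FOLLOW conflicts.

Nullable non-terminals: C, D, Y.
FIRST sets used below: FIRST(Y) = { 'd', 'id', ε }, FIRST(D) = { ε }

C: nullable alternative(s) C → Y; FOLLOW(C) = { $ }
  C → id Y: FIRST \ {ε} = { 'id' } — disjoint from FOLLOW(C)
  C → Y: FIRST \ {ε} = { 'd', 'id' } — this is the only nullable alternative, skip
  C → d * *: FIRST \ {ε} = { 'd' } — disjoint from FOLLOW(C)
D has a nullable alternative but only one production, so nothing to check.

Y: nullable alternative(s) Y → D; FOLLOW(Y) = { $ }
  Y → id g: FIRST \ {ε} = { 'id' } — disjoint from FOLLOW(Y)
  Y → id: FIRST \ {ε} = { 'id' } — disjoint from FOLLOW(Y)
  Y → D: FIRST \ {ε} = { } — this is the only nullable alternative, skip
  Y → d: FIRST \ {ε} = { 'd' } — disjoint from FOLLOW(Y)

No FIRST/FOLLOW conflicts found.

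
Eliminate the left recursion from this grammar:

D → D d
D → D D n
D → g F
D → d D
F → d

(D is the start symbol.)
D → g F D'
D → d D D'
D' → d D'
D' → D n D'
D' → ε
F → d

D is directly left-recursive. The standard transformation for
  A → A α₁ | ... | A α_m | β₁ | ... | β_n
is
  A  → β₁ A' | ... | β_n A'
  A' → α₁ A' | ... | α_m A' | ε

D → g F becomes D → g F D'
D → d D becomes D → d D D'
D → D d becomes D' → d D'
D → D D n becomes D' → D n D'
Add D' → ε

Productions for other non-terminals are unchanged:
  F → d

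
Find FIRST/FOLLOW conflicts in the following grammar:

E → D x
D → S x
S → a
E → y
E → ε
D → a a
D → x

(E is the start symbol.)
No FIRST/FOLLOW conflicts.

Nullable non-terminals: E.
FIRST sets used below: FIRST(D) = { 'a', 'x' }

E: nullable alternative(s) E → ε; FOLLOW(E) = { $ }
  E → D x: FIRST \ {ε} = { 'a', 'x' } — disjoint from FOLLOW(E)
  E → y: FIRST \ {ε} = { 'y' } — disjoint from FOLLOW(E)
  E → ε: FIRST \ {ε} = { } — this is the only nullable alternative, skip

D, S have no nullable alternative, so no FIRST/FOLLOW check is needed there.

No FIRST/FOLLOW conflicts found.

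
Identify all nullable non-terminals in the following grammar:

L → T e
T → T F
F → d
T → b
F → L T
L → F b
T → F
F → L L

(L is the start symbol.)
None

A non-terminal is nullable if it can derive ε (the empty string): either it has an ε-production, or it has a production whose right-hand side consists entirely of nullable non-terminals.

There are no ε-productions, so no non-terminal can derive ε.
No non-terminals are nullable.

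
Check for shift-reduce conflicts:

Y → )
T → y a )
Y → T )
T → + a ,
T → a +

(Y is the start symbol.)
No shift-reduce conflicts

A shift-reduce conflict occurs when an LR(0) state has both:
  - a complete (reduce) item [A → α .] (dot at the end), and
  - a shift item [B → β . c γ] (dot before a terminal).

Augment with Y' → Y and build the canonical LR(0) collection (I0 = CLOSURE({[Y' → . Y]}), then GOTO on every symbol after a dot until no new states appear). It has 13 states:
  I0: { [T → . + a ,], [T → . a +], [T → . y a )], [Y → . )], [Y → . T )], [Y' → . Y] }  — shift
  I1: { [Y → ) .] }  — reduce
  I2: { [T → + . a ,] }  — shift
  I3: { [Y → T . )] }  — shift
  I4: { [Y' → Y .] }  — accept
  I5: { [T → a . +] }  — shift
  I6: { [T → y . a )] }  — shift
  I7: { [T → y a . )] }  — shift
  I8: { [T → y a ) .] }  — reduce
  I9: { [T → a + .] }  — reduce
  I10: { [Y → T ) .] }  — reduce
  I11: { [T → + a . ,] }  — shift
  I12: { [T → + a , .] }  — reduce

No state contains both a complete item and a shift item.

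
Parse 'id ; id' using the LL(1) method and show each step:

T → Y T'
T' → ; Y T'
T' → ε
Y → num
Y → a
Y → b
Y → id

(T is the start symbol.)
Stack is shown with the top on the left.

Stack     Input      Action
---------------------------
T $       id ; id $  output T → Y T'
Y T' $    id ; id $  output Y → id
id T' $   id ; id $  match 'id'
T' $      ; id $     output T' → ; Y T'
; Y T' $  ; id $     match ';'
Y T' $    id $       output Y → id
id T' $   id $       match 'id'
T' $      $          output T' → ε
$         $          accept

The string is accepted.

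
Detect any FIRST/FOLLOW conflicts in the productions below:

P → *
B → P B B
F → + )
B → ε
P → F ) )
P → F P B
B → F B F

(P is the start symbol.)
A FIRST/FOLLOW conflict occurs when a non-terminal N has a nullable alternative N → β (β ⇒* ε) and another alternative N → α with FIRST(α) ∩ FOLLOW(N) ≠ ∅: on such a lookahead the parser cannot decide between expanding α and letting N vanish via β.

Nullable non-terminals: B.
FIRST sets used below: FIRST(P) = { '*', '+' }, FIRST(F) = { '+' }

B: nullable alternative(s) B → ε; FOLLOW(B) = { $, '*', '+' }
  B → P B B: FIRST \ {ε} = { '*', '+' } — overlaps FOLLOW(B) on { '*', '+' }: CONFLICT
  B → ε: FIRST \ {ε} = { } — this is the only nullable alternative, skip
  B → F B F: FIRST \ {ε} = { '+' } — overlaps FOLLOW(B) on { '+' }: CONFLICT

F, P have no nullable alternative, so no FIRST/FOLLOW check is needed there.

So the grammar has 2 FIRST/FOLLOW conflicts (marked CONFLICT above).

Answer: Yes. B → P B B with FOLLOW(B) on { '*', '+' }; B → F B F with FOLLOW(B) on { '+' }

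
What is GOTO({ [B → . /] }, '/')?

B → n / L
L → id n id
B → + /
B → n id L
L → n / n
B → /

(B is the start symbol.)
{ [B → / .] }

GOTO(I, '/') = CLOSURE({ [A → αX.β] : [A → α.Xβ] ∈ I, X = '/' })

Items with dot before '/', with the dot advanced:
  [B → . /] → [B → / .]
Closure adds nothing (no advanced item has the dot before a non-terminal).

GOTO = { [B → / .] }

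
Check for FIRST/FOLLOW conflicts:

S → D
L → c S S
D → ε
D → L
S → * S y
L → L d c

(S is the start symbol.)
Yes. S → '*' S y with FOLLOW(S) on { '*' }; D → L with FOLLOW(D) on { 'c' }

Nullable non-terminals: D, S.
FIRST sets used below: FIRST(L) = { 'c' }, FIRST(D) = { 'c', ε }

D: nullable alternative(s) D → ε; FOLLOW(D) = { $, '*', 'c', 'd', 'y' }
  D → ε: FIRST \ {ε} = { } — this is the only nullable alternative, skip
  D → L: FIRST \ {ε} = { 'c' } — overlaps FOLLOW(D) on { 'c' }: CONFLICT

S: nullable alternative(s) S → D; FOLLOW(S) = { $, '*', 'c', 'd', 'y' }
  S → D: FIRST \ {ε} = { 'c' } — this is the only nullable alternative, skip
  S → * S y: FIRST \ {ε} = { '*' } — overlaps FOLLOW(S) on { '*' }: CONFLICT

L has no nullable alternative, so no FIRST/FOLLOW check is needed there.

So the grammar has 2 FIRST/FOLLOW conflicts (marked CONFLICT above).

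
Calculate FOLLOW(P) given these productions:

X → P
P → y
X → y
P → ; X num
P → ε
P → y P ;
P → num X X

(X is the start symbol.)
{ $, ';', 'num', 'y' }

In X → P: P is at the end, add FOLLOW(X)
In P → y P ;: P is followed by ';', add FIRST(';') \ {ε} = { ';' }

The FOLLOW sets referred to above (computed the same way, to a fixed point):
  FOLLOW(X) = { $, ';', 'num', 'y' }

Taking the union: FOLLOW(P) = { $, ';', 'num', 'y' }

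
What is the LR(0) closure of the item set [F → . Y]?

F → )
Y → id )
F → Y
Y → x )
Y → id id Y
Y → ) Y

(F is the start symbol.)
Start with: [F → . Y]
  [F → . Y] has the dot before Y: add [Y → . id )], [Y → . x )], [Y → . id id Y], [Y → . ) Y]
No further items can be added.

CLOSURE = { [F → . Y], [Y → . ) Y], [Y → . id )], [Y → . id id Y], [Y → . x )] }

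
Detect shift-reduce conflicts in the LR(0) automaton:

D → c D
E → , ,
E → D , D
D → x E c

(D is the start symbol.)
No shift-reduce conflicts

A shift-reduce conflict occurs when an LR(0) state has both:
  - a complete (reduce) item [A → α .] (dot at the end), and
  - a shift item [B → β . c γ] (dot before a terminal).

Augment with D' → D and build the canonical LR(0) collection (I0 = CLOSURE({[D' → . D]}), then GOTO on every symbol after a dot until no new states appear). It has 12 states:
  I0: { [D → . c D], [D → . x E c], [D' → . D] }  — shift
  I1: { [D' → D .] }  — accept
  I2: { [D → . c D], [D → . x E c], [D → c . D] }  — shift
  I3: { [D → . c D], [D → . x E c], [D → x . E c], [E → . , ,], [E → . D , D] }  — shift
  I4: { [E → , . ,] }  — shift
  I5: { [E → D . , D] }  — shift
  I6: { [D → x E . c] }  — shift
  I7: { [D → x E c .] }  — reduce
  I8: { [D → . c D], [D → . x E c], [E → D , . D] }  — shift
  I9: { [E → D , D .] }  — reduce
  I10: { [E → , , .] }  — reduce
  I11: { [D → c D .] }  — reduce

No state contains both a complete item and a shift item.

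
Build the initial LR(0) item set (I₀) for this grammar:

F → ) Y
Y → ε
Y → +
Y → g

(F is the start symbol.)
{ [F → . ) Y], [F' → . F] }

First, augment the grammar with F' → F
I₀ = CLOSURE({ [F' → . F] }):
  [F' → . F] has the dot before F: add [F → . ) Y]
No further items can be added.

I₀ = { [F → . ) Y], [F' → . F] }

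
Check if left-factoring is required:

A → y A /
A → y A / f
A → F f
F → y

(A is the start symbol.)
Left-factoring is needed when two productions for the same non-terminal
share a common prefix on the right-hand side.

Productions for A:
  A → y A /
  A → y A / f
  A → F f

Found common prefix 'y A /' in productions for A

Answer: Yes, A has productions with common prefix 'y A /'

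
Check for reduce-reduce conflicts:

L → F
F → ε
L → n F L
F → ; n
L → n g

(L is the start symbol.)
Augment with L' → L and build the canonical LR(0) collection (I0 = CLOSURE({[L' → . L]}), then GOTO on every symbol after a dot until no new states appear). It has 9 states:
  I0: { [F → . ; n], [F → .], [L → . F], [L → . n F L], [L → . n g], [L' → . L] }  — shift, reduce
  I1: { [F → ; . n] }  — shift
  I2: { [L → F .] }  — reduce
  I3: { [L' → L .] }  — accept
  I4: { [F → . ; n], [F → .], [L → n . F L], [L → n . g] }  — shift, reduce
  I5: { [F → . ; n], [F → .], [L → . F], [L → . n F L], [L → . n g], [L → n F . L] }  — shift, reduce
  I6: { [L → n g .] }  — reduce
  I7: { [L → n F L .] }  — reduce
  I8: { [F → ; n .] }  — reduce

No state contains more than one complete item.

Answer: No reduce-reduce conflicts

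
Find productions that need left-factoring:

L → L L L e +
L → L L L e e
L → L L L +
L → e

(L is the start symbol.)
Yes, L has productions with common prefix 'L L L'

Left-factoring is needed when two productions for the same non-terminal
share a common prefix on the right-hand side.

Productions for L:
  L → L L L e +
  L → L L L e e
  L → L L L +
  L → e

Found common prefix 'L L L' in productions for L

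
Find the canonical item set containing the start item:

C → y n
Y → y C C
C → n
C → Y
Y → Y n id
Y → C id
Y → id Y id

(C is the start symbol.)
First, augment the grammar with C' → C
I₀ = CLOSURE({ [C' → . C] }):
  [C' → . C] has the dot before C: add [C → . y n], [C → . n], [C → . Y]
  [C → . Y] has the dot before Y: add [Y → . y C C], [Y → . Y n id], [Y → . C id], [Y → . id Y id]
No further items can be added.

I₀ = { [C → . Y], [C → . n], [C → . y n], [C' → . C], [Y → . C id], [Y → . Y n id], [Y → . id Y id], [Y → . y C C] }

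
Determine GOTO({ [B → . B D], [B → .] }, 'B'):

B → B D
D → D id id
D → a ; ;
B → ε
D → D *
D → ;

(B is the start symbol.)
{ [B → B . D], [D → . ;], [D → . D *], [D → . D id id], [D → . a ; ;] }

GOTO(I, 'B') = CLOSURE({ [A → αX.β] : [A → α.Xβ] ∈ I, X = 'B' })

Items with dot before 'B', with the dot advanced:
  [B → . B D] → [B → B . D]
Closure of the advanced items:
  [B → B . D] has the dot before D: add [D → . D id id], [D → . a ; ;], [D → . D *], [D → . ;]

GOTO = { [B → B . D], [D → . ;], [D → . D *], [D → . D id id], [D → . a ; ;] }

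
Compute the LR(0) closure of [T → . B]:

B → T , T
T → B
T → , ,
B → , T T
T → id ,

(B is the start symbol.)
To compute CLOSURE, for each item [A → α.Bβ] where B is a non-terminal, add [B → .γ] for all productions B → γ; repeat for the newly added items until nothing changes.

Start with: [T → . B]
  [T → . B] has the dot before B: add [B → . T , T], [B → . , T T]
  [B → . T , T] has the dot before T: add [T → . , ,], [T → . id ,]
No further items can be added.

CLOSURE = { [B → . , T T], [B → . T , T], [T → . , ,], [T → . B], [T → . id ,] }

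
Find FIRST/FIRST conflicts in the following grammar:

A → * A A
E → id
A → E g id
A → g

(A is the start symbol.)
A FIRST/FIRST conflict occurs when two productions N → α and N → β for the same non-terminal have FIRST(α) ∩ FIRST(β) ≠ ∅ (with ε ∈ FIRST of a nullable right-hand side, so two nullable alternatives also conflict).

FIRST sets of the non-terminals at (or reachable through a nullable prefix from) the front of some alternative:
  FIRST(E) = { 'id' }

Productions for A:
  A → * A A: FIRST = { '*' }
  A → E g id: FIRST = { 'id' }
  A → g: FIRST = { 'g' }
E has only one production, so no FIRST/FIRST conflict is possible there.

All alternatives of each non-terminal have pairwise disjoint FIRST sets.

Answer: No FIRST/FIRST conflicts.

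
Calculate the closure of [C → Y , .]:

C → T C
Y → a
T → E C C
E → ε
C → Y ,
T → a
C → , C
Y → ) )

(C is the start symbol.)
Start with: [C → Y , .]
The dot is at the end, so nothing is added.

CLOSURE = { [C → Y , .] }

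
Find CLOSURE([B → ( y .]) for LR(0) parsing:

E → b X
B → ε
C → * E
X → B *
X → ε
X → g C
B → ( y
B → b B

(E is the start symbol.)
To compute CLOSURE, for each item [A → α.Bβ] where B is a non-terminal, add [B → .γ] for all productions B → γ; repeat for the newly added items until nothing changes.

Start with: [B → ( y .]
The dot is at the end, so nothing is added.

CLOSURE = { [B → ( y .] }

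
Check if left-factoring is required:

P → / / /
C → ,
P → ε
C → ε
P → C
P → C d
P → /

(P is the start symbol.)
Left-factoring is needed when two productions for the same non-terminal
share a common prefix on the right-hand side.

Productions for P:
  P → / / /
  P → ε
  P → C
  P → C d
  P → /
Productions for C:
  C → ,
  C → ε

Found common prefix '/' in productions for P
Found common prefix 'C' in productions for P

Answer: Yes, P has productions with common prefix '/'; P has productions with common prefix 'C'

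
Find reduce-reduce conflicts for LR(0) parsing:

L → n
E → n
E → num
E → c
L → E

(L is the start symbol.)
A reduce-reduce conflict occurs when an LR(0) state has two complete items [A → α .] and [B → β .] — both call for a reduction, and with no lookahead the parser cannot choose between them.

Augment with L' → L and build the canonical LR(0) collection (I0 = CLOSURE({[L' → . L]}), then GOTO on every symbol after a dot until no new states appear). It has 6 states:
  I0: { [E → . c], [E → . n], [E → . num], [L → . E], [L → . n], [L' → . L] }  — shift
  I1: { [L → E .] }  — reduce
  I2: { [L' → L .] }  — accept
  I3: { [E → c .] }  — reduce
  I4: { [E → n .], [L → n .] }  — 2 reduces
  I5: { [E → num .] }  — reduce

I4 contains complete items [E → n .], [L → n .] — reduce-reduce conflict.

Answer: Yes — I4: [E → n .] vs [L → n .]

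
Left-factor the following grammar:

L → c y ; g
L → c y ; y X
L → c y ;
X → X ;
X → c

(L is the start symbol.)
L → c y ; L'
L' → g
L' → y X
L' → ε
X → X ;
X → c

Left-factoring transforms A → αβ₁ | αβ₂ into A → αA' and A' → β₁ | β₂
(α is the longest common prefix among the alternatives). Repeat until
no nonterminal has two alternatives with a common prefix.

Round 1: L has alternatives sharing prefix 'c y ;'. Introduce L': L → c y ; L'
  Add: L' → g
  Add: L' → y X
  Add: L' → ε

No remaining common prefixes — done.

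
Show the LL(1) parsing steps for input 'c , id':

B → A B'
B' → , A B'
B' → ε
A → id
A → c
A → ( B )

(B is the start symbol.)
LL(1) parsing maintains a stack (initially the start symbol over $) and the input. At each step: if the stack top is a terminal, match it against the current input token; if it is a non-terminal N, replace it with the RHS of M[N, lookahead] (the unique production whose predict set contains the lookahead).

Stack is shown with the top on the left.

Stack     Input     Action
--------------------------
B $       c , id $  output B → A B'
A B' $    c , id $  output A → c
c B' $    c , id $  match 'c'
B' $      , id $    output B' → , A B'
, A B' $  , id $    match ','
A B' $    id $      output A → id
id B' $   id $      match 'id'
B' $      $         output B' → ε
$         $         accept

The string is accepted.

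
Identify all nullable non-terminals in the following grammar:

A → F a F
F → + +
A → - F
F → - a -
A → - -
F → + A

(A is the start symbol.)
A non-terminal is nullable if it can derive ε (the empty string): either it has an ε-production, or it has a production whose right-hand side consists entirely of nullable non-terminals.

There are no ε-productions, so no non-terminal can derive ε.
No non-terminals are nullable.

Answer: None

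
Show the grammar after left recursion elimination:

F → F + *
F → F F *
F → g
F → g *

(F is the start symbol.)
F is directly left-recursive. The standard transformation for
  A → A α₁ | ... | A α_m | β₁ | ... | β_n
is
  A  → β₁ A' | ... | β_n A'
  A' → α₁ A' | ... | α_m A' | ε

F → g becomes F → g F'
F → g * becomes F → g * F'
F → F + * becomes F' → + * F'
F → F F * becomes F' → F * F'
Add F' → ε

Resulting grammar:
F → g F'
F → g * F'
F' → + * F'
F' → F * F'
F' → ε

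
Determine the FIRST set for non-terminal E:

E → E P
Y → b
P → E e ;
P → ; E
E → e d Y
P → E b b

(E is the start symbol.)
From E → E P:
  - E is the symbol being defined: contributes nothing new
    E is not nullable, so stop
From E → e d Y:
  - e is a terminal: add 'e' and stop

Collecting: FIRST(E) = { 'e' }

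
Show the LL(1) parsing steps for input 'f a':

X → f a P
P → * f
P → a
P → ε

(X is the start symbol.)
LL(1) parsing maintains a stack (initially the start symbol over $) and the input. At each step: if the stack top is a terminal, match it against the current input token; if it is a non-terminal N, replace it with the RHS of M[N, lookahead] (the unique production whose predict set contains the lookahead).

Stack is shown with the top on the left.

Stack    Input  Action
----------------------
X $      f a $  output X → f a P
f a P $  f a $  match 'f'
a P $    a $    match 'a'
P $      $      output P → ε
$        $      accept

The string is accepted.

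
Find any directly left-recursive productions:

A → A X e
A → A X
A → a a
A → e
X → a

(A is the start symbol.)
Yes, A is left-recursive

Direct left recursion occurs when N → N α for some non-terminal N (the right-hand side begins with the left-hand side itself).

A → A X e: LEFT RECURSIVE (starts with A)
A → A X: LEFT RECURSIVE (starts with A)
A → a a: starts with a
A → e: starts with e
X → a: starts with a

The grammar has direct left recursion on: A.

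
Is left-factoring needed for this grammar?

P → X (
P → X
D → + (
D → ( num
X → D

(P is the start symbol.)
Left-factoring is needed when two productions for the same non-terminal
share a common prefix on the right-hand side.

Productions for P:
  P → X (
  P → X
Productions for D:
  D → + (
  D → ( num

Found common prefix 'X' in productions for P

Answer: Yes, P has productions with common prefix 'X'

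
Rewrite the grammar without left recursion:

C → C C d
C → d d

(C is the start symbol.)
C → d d C'
C' → C d C'
C' → ε

C is directly left-recursive. The standard transformation for
  A → A α₁ | ... | A α_m | β₁ | ... | β_n
is
  A  → β₁ A' | ... | β_n A'
  A' → α₁ A' | ... | α_m A' | ε

C → d d becomes C → d d C'
C → C C d becomes C' → C d C'
Add C' → ε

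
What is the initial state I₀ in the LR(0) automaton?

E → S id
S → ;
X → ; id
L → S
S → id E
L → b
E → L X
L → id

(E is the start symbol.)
First, augment the grammar with E' → E
I₀ = CLOSURE({ [E' → . E] }):
  [E' → . E] has the dot before E: add [E → . S id], [E → . L X]
  [E → . S id] has the dot before S: add [S → . ;], [S → . id E]
  [E → . L X] has the dot before L: add [L → . S], [L → . b], [L → . id]
No further items can be added.

I₀ = { [E → . L X], [E → . S id], [E' → . E], [L → . S], [L → . b], [L → . id], [S → . ;], [S → . id E] }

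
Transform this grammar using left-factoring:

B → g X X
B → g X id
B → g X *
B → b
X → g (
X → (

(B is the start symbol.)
B → g X B'
B' → X
B' → id
B' → *
B → b
X → g (
X → (

Left-factoring transforms A → αβ₁ | αβ₂ into A → αA' and A' → β₁ | β₂
(α is the longest common prefix among the alternatives). Repeat until
no nonterminal has two alternatives with a common prefix.

Round 1: B has alternatives sharing prefix 'g X'. Introduce B': B → g X B'
  Add: B' → X
  Add: B' → id
  Add: B' → *

No remaining common prefixes — done.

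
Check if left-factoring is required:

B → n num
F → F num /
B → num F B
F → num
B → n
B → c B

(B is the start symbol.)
Left-factoring is needed when two productions for the same non-terminal
share a common prefix on the right-hand side.

Productions for B:
  B → n num
  B → num F B
  B → n
  B → c B
Productions for F:
  F → F num /
  F → num

Found common prefix 'n' in productions for B

Answer: Yes, B has productions with common prefix 'n'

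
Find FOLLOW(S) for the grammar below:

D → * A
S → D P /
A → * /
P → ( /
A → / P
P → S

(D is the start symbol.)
{ $, '(', '*', '/' }

To compute FOLLOW(S), find every occurrence of S on a right-hand side N → α S β: add FIRST(β) \ {ε}, and if β is empty or nullable also add FOLLOW(N). Iterate to a fixed point.

In P → S: S is at the end, add FOLLOW(P)

The FOLLOW sets referred to above (computed the same way, to a fixed point):
  FOLLOW(P) = { $, '(', '*', '/' }

Taking the union: FOLLOW(S) = { $, '(', '*', '/' }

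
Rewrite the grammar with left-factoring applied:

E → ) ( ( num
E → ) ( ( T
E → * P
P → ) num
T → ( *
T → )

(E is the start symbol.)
E → ) ( ( E'
E' → num
E' → T
E → * P
P → ) num
T → ( *
T → )

Left-factoring transforms A → αβ₁ | αβ₂ into A → αA' and A' → β₁ | β₂
(α is the longest common prefix among the alternatives). Repeat until
no nonterminal has two alternatives with a common prefix.

Round 1: E has alternatives sharing prefix ') ( ('. Introduce E': E → ) ( ( E'
  Add: E' → num
  Add: E' → T

No remaining common prefixes — done.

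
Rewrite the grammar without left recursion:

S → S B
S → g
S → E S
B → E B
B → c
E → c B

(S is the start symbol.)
S is directly left-recursive. The standard transformation for
  A → A α₁ | ... | A α_m | β₁ | ... | β_n
is
  A  → β₁ A' | ... | β_n A'
  A' → α₁ A' | ... | α_m A' | ε

S → g becomes S → g S'
S → E S becomes S → E S S'
S → S B becomes S' → B S'
Add S' → ε

Productions for other non-terminals are unchanged:
  B → E B
  B → c
  E → c B

Resulting grammar:
S → g S'
S → E S S'
S' → B S'
S' → ε
B → E B
B → c
E → c B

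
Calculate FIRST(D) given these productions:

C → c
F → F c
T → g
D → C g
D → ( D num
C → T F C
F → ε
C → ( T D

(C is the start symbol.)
To compute FIRST(D), examine every production with D on the left-hand side, reading each right-hand side left to right until a non-nullable symbol is reached.

FIRST sets of the other non-terminals involved (by the same procedure, iterated to a fixed point):
  FIRST(C) = { '(', 'c', 'g' }

From D → C g:
  - C is a non-terminal: add FIRST(C) \ {ε} = { '(', 'c', 'g' }
    C is not nullable, so stop
From D → ( D num:
  - '(' is a terminal: add '(' and stop

Collecting: FIRST(D) = { '(', 'c', 'g' }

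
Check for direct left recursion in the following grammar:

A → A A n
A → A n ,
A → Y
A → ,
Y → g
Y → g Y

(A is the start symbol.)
Yes, A is left-recursive

Direct left recursion occurs when N → N α for some non-terminal N (the right-hand side begins with the left-hand side itself).

A → A A n: LEFT RECURSIVE (starts with A)
A → A n ,: LEFT RECURSIVE (starts with A)
A → Y: starts with Y
A → ,: starts with ','
Y → g: starts with g
Y → g Y: starts with g

The grammar has direct left recursion on: A.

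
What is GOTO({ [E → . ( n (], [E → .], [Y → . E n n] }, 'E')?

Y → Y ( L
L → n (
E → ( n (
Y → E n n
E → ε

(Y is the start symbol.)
{ [Y → E . n n] }

GOTO(I, 'E') = CLOSURE({ [A → αX.β] : [A → α.Xβ] ∈ I, X = 'E' })

Items with dot before 'E', with the dot advanced:
  [Y → . E n n] → [Y → E . n n]
Closure adds nothing (no advanced item has the dot before a non-terminal).

GOTO = { [Y → E . n n] }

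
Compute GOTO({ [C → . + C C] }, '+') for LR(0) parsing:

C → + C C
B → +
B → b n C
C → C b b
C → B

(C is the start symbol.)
GOTO(I, '+') = CLOSURE({ [A → αX.β] : [A → α.Xβ] ∈ I, X = '+' })

Items with dot before '+', with the dot advanced:
  [C → . + C C] → [C → + . C C]
Closure of the advanced items:
  [C → + . C C] has the dot before C: add [C → . + C C], [C → . C b b], [C → . B]
  [C → . B] has the dot before B: add [B → . +], [B → . b n C]

GOTO = { [B → . +], [B → . b n C], [C → + . C C], [C → . + C C], [C → . B], [C → . C b b] }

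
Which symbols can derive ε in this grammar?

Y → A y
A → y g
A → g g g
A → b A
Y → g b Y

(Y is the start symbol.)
None

A non-terminal is nullable if it can derive ε (the empty string): either it has an ε-production, or it has a production whose right-hand side consists entirely of nullable non-terminals.

There are no ε-productions, so no non-terminal can derive ε.
No non-terminals are nullable.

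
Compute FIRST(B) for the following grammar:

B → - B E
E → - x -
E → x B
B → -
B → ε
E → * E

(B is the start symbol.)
To compute FIRST(B), examine every production with B on the left-hand side, reading each right-hand side left to right until a non-nullable symbol is reached.

From B → - B E:
  - '-' is a terminal: add '-' and stop
From B → -:
  - '-' is a terminal: add '-' and stop
From B → ε:
  - ε-production, so ε ∈ FIRST(B)

Collecting: FIRST(B) = { '-', ε }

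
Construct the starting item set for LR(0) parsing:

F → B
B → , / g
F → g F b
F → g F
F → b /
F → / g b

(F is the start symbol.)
{ [B → . , / g], [F → . / g b], [F → . B], [F → . b /], [F → . g F b], [F → . g F], [F' → . F] }

First, augment the grammar with F' → F
I₀ = CLOSURE({ [F' → . F] }):
  [F' → . F] has the dot before F: add [F → . B], [F → . g F b], [F → . g F], [F → . b /], [F → . / g b]
  [F → . B] has the dot before B: add [B → . , / g]
No further items can be added.

I₀ = { [B → . , / g], [F → . / g b], [F → . B], [F → . b /], [F → . g F b], [F → . g F], [F' → . F] }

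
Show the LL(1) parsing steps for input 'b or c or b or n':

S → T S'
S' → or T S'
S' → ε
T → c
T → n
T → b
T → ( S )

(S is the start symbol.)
Stack is shown with the top on the left.

Stack      Input               Action
-------------------------------------
S $        b or c or b or n $  output S → T S'
T S' $     b or c or b or n $  output T → b
b S' $     b or c or b or n $  match 'b'
S' $       or c or b or n $    output S' → or T S'
or T S' $  or c or b or n $    match 'or'
T S' $     c or b or n $       output T → c
c S' $     c or b or n $       match 'c'
S' $       or b or n $         output S' → or T S'
or T S' $  or b or n $         match 'or'
T S' $     b or n $            output T → b
b S' $     b or n $            match 'b'
S' $       or n $              output S' → or T S'
or T S' $  or n $              match 'or'
T S' $     n $                 output T → n
n S' $     n $                 match 'n'
S' $       $                   output S' → ε
$          $                   accept

The string is accepted.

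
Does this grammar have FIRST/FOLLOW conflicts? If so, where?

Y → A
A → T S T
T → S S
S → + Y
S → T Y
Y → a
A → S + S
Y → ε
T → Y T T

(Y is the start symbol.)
Yes. Y → A with FOLLOW(Y) on { '+', 'a' }; Y → a with FOLLOW(Y) on { 'a' }

A FIRST/FOLLOW conflict occurs when a non-terminal N has a nullable alternative N → β (β ⇒* ε) and another alternative N → α with FIRST(α) ∩ FOLLOW(N) ≠ ∅: on such a lookahead the parser cannot decide between expanding α and letting N vanish via β.

Nullable non-terminals: Y.
FIRST sets used below: FIRST(A) = { '+', 'a' }

Y: nullable alternative(s) Y → ε; FOLLOW(Y) = { $, '+', 'a' }
  Y → A: FIRST \ {ε} = { '+', 'a' } — overlaps FOLLOW(Y) on { '+', 'a' }: CONFLICT
  Y → a: FIRST \ {ε} = { 'a' } — overlaps FOLLOW(Y) on { 'a' }: CONFLICT
  Y → ε: FIRST \ {ε} = { } — this is the only nullable alternative, skip

A, S, T have no nullable alternative, so no FIRST/FOLLOW check is needed there.

So the grammar has 2 FIRST/FOLLOW conflicts (marked CONFLICT above).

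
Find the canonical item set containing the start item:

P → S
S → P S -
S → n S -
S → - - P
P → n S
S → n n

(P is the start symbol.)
First, augment the grammar with P' → P
I₀ = CLOSURE({ [P' → . P] }):
  [P' → . P] has the dot before P: add [P → . S], [P → . n S]
  [P → . S] has the dot before S: add [S → . P S -], [S → . n S -], [S → . - - P], [S → . n n]
No further items can be added.

I₀ = { [P → . S], [P → . n S], [P' → . P], [S → . - - P], [S → . P S -], [S → . n S -], [S → . n n] }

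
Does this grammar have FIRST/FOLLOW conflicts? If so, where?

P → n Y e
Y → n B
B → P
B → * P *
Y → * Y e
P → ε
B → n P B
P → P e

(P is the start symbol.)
Yes. P → n Y e with FOLLOW(P) on { 'n' }; P → P e with FOLLOW(P) on { 'e', 'n' }

A FIRST/FOLLOW conflict occurs when a non-terminal N has a nullable alternative N → β (β ⇒* ε) and another alternative N → α with FIRST(α) ∩ FOLLOW(N) ≠ ∅: on such a lookahead the parser cannot decide between expanding α and letting N vanish via β.

Nullable non-terminals: B, P.
FIRST sets used below: FIRST(P) = { 'e', 'n', ε }

B: nullable alternative(s) B → P; FOLLOW(B) = { 'e' }
  B → P: FIRST \ {ε} = { 'e', 'n' } — this is the only nullable alternative, skip
  B → * P *: FIRST \ {ε} = { '*' } — disjoint from FOLLOW(B)
  B → n P B: FIRST \ {ε} = { 'n' } — disjoint from FOLLOW(B)

P: nullable alternative(s) P → ε; FOLLOW(P) = { $, '*', 'e', 'n' }
  P → n Y e: FIRST \ {ε} = { 'n' } — overlaps FOLLOW(P) on { 'n' }: CONFLICT
  P → ε: FIRST \ {ε} = { } — this is the only nullable alternative, skip
  P → P e: FIRST \ {ε} = { 'e', 'n' } — overlaps FOLLOW(P) on { 'e', 'n' }: CONFLICT

Y has no nullable alternative, so no FIRST/FOLLOW check is needed there.

So the grammar has 2 FIRST/FOLLOW conflicts (marked CONFLICT above).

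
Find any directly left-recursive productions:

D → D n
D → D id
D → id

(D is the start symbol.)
Direct left recursion occurs when N → N α for some non-terminal N (the right-hand side begins with the left-hand side itself).

D → D n: LEFT RECURSIVE (starts with D)
D → D id: LEFT RECURSIVE (starts with D)
D → id: starts with id

The grammar has direct left recursion on: D.

Answer: Yes, D is left-recursive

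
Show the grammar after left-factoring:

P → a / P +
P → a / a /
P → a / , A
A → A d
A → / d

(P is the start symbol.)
P → a / P'
P' → P +
P' → a /
P' → , A
A → A d
A → / d

Left-factoring transforms A → αβ₁ | αβ₂ into A → αA' and A' → β₁ | β₂
(α is the longest common prefix among the alternatives). Repeat until
no nonterminal has two alternatives with a common prefix.

Round 1: P has alternatives sharing prefix 'a /'. Introduce P': P → a / P'
  Add: P' → P +
  Add: P' → a /
  Add: P' → , A

No remaining common prefixes — done.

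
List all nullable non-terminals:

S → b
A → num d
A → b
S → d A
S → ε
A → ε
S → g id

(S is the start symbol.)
{ 'A', 'S' }

ε-productions: S → ε, A → ε
So S, A are immediately nullable.
Every non-terminal is now nullable.
Nullable = { 'A', 'S' }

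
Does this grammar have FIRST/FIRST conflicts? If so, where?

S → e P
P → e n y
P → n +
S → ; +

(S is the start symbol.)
No FIRST/FIRST conflicts.

A FIRST/FIRST conflict occurs when two productions N → α and N → β for the same non-terminal have FIRST(α) ∩ FIRST(β) ≠ ∅ (with ε ∈ FIRST of a nullable right-hand side, so two nullable alternatives also conflict).

Productions for S:
  S → e P: FIRST = { 'e' }
  S → ; +: FIRST = { ';' }
Productions for P:
  P → e n y: FIRST = { 'e' }
  P → n +: FIRST = { 'n' }

All alternatives of each non-terminal have pairwise disjoint FIRST sets.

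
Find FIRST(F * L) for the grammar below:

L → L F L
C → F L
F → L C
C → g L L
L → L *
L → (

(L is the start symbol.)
FIRST sets of the non-terminals involved (from the grammar, by fixed-point iteration):
  FIRST(F) = { '(' }

To compute FIRST(F * L), process the symbols left to right:
Symbol F is a non-terminal. Add FIRST(F) \ {ε} = { '(' }
F is not nullable (ε ∉ FIRST(F)), so stop here.
FIRST(F * L) = { '(' }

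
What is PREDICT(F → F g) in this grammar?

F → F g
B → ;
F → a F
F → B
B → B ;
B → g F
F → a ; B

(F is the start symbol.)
PREDICT(F → F g) = (FIRST(RHS) \ {ε}) ∪ (FOLLOW(F) if ε ∈ FIRST(RHS), i.e. RHS ⇒* ε)
FIRST(F) = { ';', 'a', 'g' }
FIRST(F g) = { ';', 'a', 'g' }
ε ∉ FIRST(F g), so FOLLOW(F) is not added.
PREDICT(F → F g) = { ';', 'a', 'g' }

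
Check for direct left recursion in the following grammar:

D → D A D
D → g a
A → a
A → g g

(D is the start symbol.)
Yes, D is left-recursive

Direct left recursion occurs when N → N α for some non-terminal N (the right-hand side begins with the left-hand side itself).

D → D A D: LEFT RECURSIVE (starts with D)
D → g a: starts with g
A → a: starts with a
A → g g: starts with g

The grammar has direct left recursion on: D.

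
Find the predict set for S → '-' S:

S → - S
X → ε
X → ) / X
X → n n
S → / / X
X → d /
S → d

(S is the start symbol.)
{ '-' }

PREDICT(S → '-' S) = (FIRST(RHS) \ {ε}) ∪ (FOLLOW(S) if ε ∈ FIRST(RHS), i.e. RHS ⇒* ε)
FIRST('-' S) = { '-' }
ε ∉ FIRST('-' S), so FOLLOW(S) is not added.
PREDICT(S → '-' S) = { '-' }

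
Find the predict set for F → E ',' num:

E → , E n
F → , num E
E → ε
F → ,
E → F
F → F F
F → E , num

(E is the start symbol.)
PREDICT(F → E ',' num) = (FIRST(RHS) \ {ε}) ∪ (FOLLOW(F) if ε ∈ FIRST(RHS), i.e. RHS ⇒* ε)
FIRST(E) = { ',', ε }
FIRST(E ',' num) = { ',' }
ε ∉ FIRST(E ',' num), so FOLLOW(F) is not added.
PREDICT(F → E ',' num) = { ',' }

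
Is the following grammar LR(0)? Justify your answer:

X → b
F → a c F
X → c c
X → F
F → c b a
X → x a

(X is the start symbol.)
Augment with X' → X and build the canonical LR(0) collection (I0 = CLOSURE({[X' → . X]}), then GOTO on every symbol after a dot until no new states appear). It has 14 states:
  I0: { [F → . a c F], [F → . c b a], [X → . F], [X → . b], [X → . c c], [X → . x a], [X' → . X] }  — shift
  I1: { [X → F .] }  — reduce
  I2: { [X' → X .] }  — accept
  I3: { [F → a . c F] }  — shift
  I4: { [X → b .] }  — reduce
  I5: { [F → c . b a], [X → c . c] }  — shift
  I6: { [X → x . a] }  — shift
  I7: { [X → x a .] }  — reduce
  I8: { [F → c b . a] }  — shift
  I9: { [X → c c .] }  — reduce
  I10: { [F → c b a .] }  — reduce
  I11: { [F → . a c F], [F → . c b a], [F → a c . F] }  — shift
  I12: { [F → a c F .] }  — reduce
  I13: { [F → c . b a] }  — shift

Every state is either a pure shift/goto state or contains exactly one complete item and nothing to shift — no conflicts. The grammar is LR(0).

Answer: Yes, the grammar is LR(0)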